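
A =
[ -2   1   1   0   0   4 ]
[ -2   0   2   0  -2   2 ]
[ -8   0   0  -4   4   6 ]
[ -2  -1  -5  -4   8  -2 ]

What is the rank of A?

Row reduce to echelon form.
R2 ← R2 − R1: [0, -1, 1, 0, -2, -2]
R3 ← R3 − (4)·R1: [0, -4, -4, -4, 4, -10]
R4 ← R4 − R1: [0, -2, -6, -4, 8, -6]
R3 ← R3 − (4)·R2: [0, 0, -8, -4, 12, -2]
R4 ← R4 − (2)·R2: [0, 0, -8, -4, 12, -2]
R4 ← R4 − R3: [0, 0, 0, 0, 0, 0]
Echelon form has 3 nonzero rows, so rank(A) = 3.

3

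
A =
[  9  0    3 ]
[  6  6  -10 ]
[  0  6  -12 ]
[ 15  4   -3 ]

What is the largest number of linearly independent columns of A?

2

Row reduce to echelon form.
R2 ← R2 − (2/3)·R1: [0, 6, -12]
R4 ← R4 − (5/3)·R1: [0, 4, -8]
R3 ← R3 − R2: [0, 0, 0]
R4 ← R4 − (2/3)·R2: [0, 0, 0]
Echelon form has 2 nonzero rows, so rank(A) = 2.
The rank gives the maximum number of linearly independent columns: 2.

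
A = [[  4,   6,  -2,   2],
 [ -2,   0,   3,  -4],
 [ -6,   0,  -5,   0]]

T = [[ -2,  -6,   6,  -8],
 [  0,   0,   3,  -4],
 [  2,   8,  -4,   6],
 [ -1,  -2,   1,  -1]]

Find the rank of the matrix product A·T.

First compute AT:
[[-14, -44,  52, -70],
 [ 14,  44, -28,  38],
 [  2,  -4, -16,  18]]
Now row reduce the product.
R2 ← R2 + R1: [0, 0, 24, -32]
R3 ← R3 + (1/7)·R1: [0, -72/7, -60/7, 8]
Swap R2 ↔ R3
3 nonzero rows, so rank(AT) = 3.

3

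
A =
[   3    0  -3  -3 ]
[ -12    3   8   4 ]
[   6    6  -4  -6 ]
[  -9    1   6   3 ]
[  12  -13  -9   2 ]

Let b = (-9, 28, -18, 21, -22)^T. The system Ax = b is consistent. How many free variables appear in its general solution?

0

Row reduce the augmented matrix [A | b].
R2 ← R2 + (4)·R1: [0, 3, -4, -8, -8]
R3 ← R3 − (2)·R1: [0, 6, 2, 0, 0]
R4 ← R4 + (3)·R1: [0, 1, -3, -6, -6]
R5 ← R5 − (4)·R1: [0, -13, 3, 14, 14]
R3 ← R3 − (2)·R2: [0, 0, 10, 16, 16]
R4 ← R4 − (1/3)·R2: [0, 0, -5/3, -10/3, -10/3]
R5 ← R5 + (13/3)·R2: [0, 0, -43/3, -62/3, -62/3]
R4 ← R4 + (1/6)·R3: [0, 0, 0, -2/3, -2/3]
R5 ← R5 + (43/30)·R3: [0, 0, 0, 34/15, 34/15]
R5 ← R5 + (17/5)·R4: [0, 0, 0, 0, 0]
The echelon form has 4 nonzero rows, and every pivot lies in the first 4 columns, so rank(A) = rank([A|b]) = 4.
The system is consistent.
Free variables = (unknowns) − (rank) = 4 − 4 = 0.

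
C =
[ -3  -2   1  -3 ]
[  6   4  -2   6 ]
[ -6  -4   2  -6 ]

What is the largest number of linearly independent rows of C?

Row reduce to echelon form.
R2 ← R2 + (2)·R1: [0, 0, 0, 0]
R3 ← R3 − (2)·R1: [0, 0, 0, 0]
Echelon form has 1 nonzero row, so rank(C) = 1.
The rank gives the maximum number of linearly independent rows: 1.

1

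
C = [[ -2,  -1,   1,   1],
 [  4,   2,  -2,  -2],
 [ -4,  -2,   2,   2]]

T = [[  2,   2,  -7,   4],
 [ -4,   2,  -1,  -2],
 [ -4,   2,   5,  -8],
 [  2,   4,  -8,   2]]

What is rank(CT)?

1

First compute CT:
[[ -2,   0,  12, -12],
 [  4,   0, -24,  24],
 [ -4,   0,  24, -24]]
Now row reduce the product.
R2 ← R2 + (2)·R1: [0, 0, 0, 0]
R3 ← R3 − (2)·R1: [0, 0, 0, 0]
1 nonzero row, so rank(CT) = 1.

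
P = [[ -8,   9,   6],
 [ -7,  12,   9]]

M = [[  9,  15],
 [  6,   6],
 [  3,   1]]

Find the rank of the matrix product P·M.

2

First compute PM:
[[  0, -60],
 [ 36, -24]]
Now row reduce the product.
Swap R1 ↔ R2
2 nonzero rows, so rank(PM) = 2.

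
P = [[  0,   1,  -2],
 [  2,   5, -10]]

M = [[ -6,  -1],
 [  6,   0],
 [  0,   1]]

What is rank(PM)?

2

First compute PM:
[[  6,  -2],
 [ 18, -12]]
Now row reduce the product.
R2 ← R2 − (3)·R1: [0, -6]
2 nonzero rows, so rank(PM) = 2.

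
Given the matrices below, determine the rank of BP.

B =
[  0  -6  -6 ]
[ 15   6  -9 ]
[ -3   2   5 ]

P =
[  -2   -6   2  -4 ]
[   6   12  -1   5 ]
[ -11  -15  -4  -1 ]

2

First compute BP:
[[ 30,  18,  30, -24],
 [105, 117,  60, -21],
 [-37, -33, -28,  17]]
Now row reduce the product.
R2 ← R2 − (7/2)·R1: [0, 54, -45, 63]
R3 ← R3 + (37/30)·R1: [0, -54/5, 9, -63/5]
R3 ← R3 + (1/5)·R2: [0, 0, 0, 0]
2 nonzero rows, so rank(BP) = 2.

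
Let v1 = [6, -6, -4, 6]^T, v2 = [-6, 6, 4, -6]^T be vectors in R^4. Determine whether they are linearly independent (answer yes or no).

Form the matrix with these vectors as rows and row reduce.
R2 ← R2 + R1: [0, 0, 0, 0]
1 nonzero row, so the 2 vectors span a space of dimension 1.
Since 1 < 2, the vectors are linearly dependent.

no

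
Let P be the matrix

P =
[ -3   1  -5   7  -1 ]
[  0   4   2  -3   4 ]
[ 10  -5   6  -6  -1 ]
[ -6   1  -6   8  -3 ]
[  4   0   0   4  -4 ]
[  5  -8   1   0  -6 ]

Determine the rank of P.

Row reduce to echelon form.
R3 ← R3 + (10/3)·R1: [0, -5/3, -32/3, 52/3, -13/3]
R4 ← R4 − (2)·R1: [0, -1, 4, -6, -1]
R5 ← R5 + (4/3)·R1: [0, 4/3, -20/3, 40/3, -16/3]
R6 ← R6 + (5/3)·R1: [0, -19/3, -22/3, 35/3, -23/3]
R3 ← R3 + (5/12)·R2: [0, 0, -59/6, 193/12, -8/3]
R4 ← R4 + (1/4)·R2: [0, 0, 9/2, -27/4, 0]
R5 ← R5 − (1/3)·R2: [0, 0, -22/3, 43/3, -20/3]
R6 ← R6 + (19/12)·R2: [0, 0, -25/6, 83/12, -4/3]
R4 ← R4 + (27/59)·R3: [0, 0, 0, 36/59, -72/59]
R5 ← R5 − (44/59)·R3: [0, 0, 0, 138/59, -276/59]
R6 ← R6 − (25/59)·R3: [0, 0, 0, 6/59, -12/59]
R5 ← R5 − (23/6)·R4: [0, 0, 0, 0, 0]
R6 ← R6 − (1/6)·R4: [0, 0, 0, 0, 0]
Echelon form has 4 nonzero rows, so rank(P) = 4.

4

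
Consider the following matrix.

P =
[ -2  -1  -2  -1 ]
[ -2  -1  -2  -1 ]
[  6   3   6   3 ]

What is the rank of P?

Row reduce to echelon form.
R2 ← R2 − R1: [0, 0, 0, 0]
R3 ← R3 + (3)·R1: [0, 0, 0, 0]
Echelon form has 1 nonzero row, so rank(P) = 1.

1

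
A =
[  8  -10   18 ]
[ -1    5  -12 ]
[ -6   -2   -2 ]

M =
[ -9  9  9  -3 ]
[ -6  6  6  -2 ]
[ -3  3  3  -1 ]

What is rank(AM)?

1

First compute AM:
[[-66,  66,  66, -22],
 [ 15, -15, -15,   5],
 [ 72, -72, -72,  24]]
Now row reduce the product.
R2 ← R2 + (5/22)·R1: [0, 0, 0, 0]
R3 ← R3 + (12/11)·R1: [0, 0, 0, 0]
1 nonzero row, so rank(AM) = 1.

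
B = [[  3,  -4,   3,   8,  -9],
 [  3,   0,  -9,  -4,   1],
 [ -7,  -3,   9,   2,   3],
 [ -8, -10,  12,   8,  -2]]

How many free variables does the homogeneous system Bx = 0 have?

2

Row reduce to echelon form.
R2 ← R2 − R1: [0, 4, -12, -12, 10]
R3 ← R3 + (7/3)·R1: [0, -37/3, 16, 62/3, -18]
R4 ← R4 + (8/3)·R1: [0, -62/3, 20, 88/3, -26]
R3 ← R3 + (37/12)·R2: [0, 0, -21, -49/3, 77/6]
R4 ← R4 + (31/6)·R2: [0, 0, -42, -98/3, 77/3]
R4 ← R4 − (2)·R3: [0, 0, 0, 0, 0]
3 nonzero rows, so rank(B) = 3.
B has 5 columns; by rank–nullity, nullity = 5 − 3 = 2.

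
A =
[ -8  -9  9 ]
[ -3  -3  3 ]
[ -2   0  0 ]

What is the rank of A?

Row reduce to echelon form.
R2 ← R2 − (3/8)·R1: [0, 3/8, -3/8]
R3 ← R3 − (1/4)·R1: [0, 9/4, -9/4]
R3 ← R3 − (6)·R2: [0, 0, 0]
Echelon form has 2 nonzero rows, so rank(A) = 2.

2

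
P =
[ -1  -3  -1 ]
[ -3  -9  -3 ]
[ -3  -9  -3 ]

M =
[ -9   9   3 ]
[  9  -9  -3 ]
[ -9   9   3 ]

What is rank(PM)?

First compute PM:
[[ -9,   9,   3],
 [-27,  27,   9],
 [-27,  27,   9]]
Now row reduce the product.
R2 ← R2 − (3)·R1: [0, 0, 0]
R3 ← R3 − (3)·R1: [0, 0, 0]
1 nonzero row, so rank(PM) = 1.

1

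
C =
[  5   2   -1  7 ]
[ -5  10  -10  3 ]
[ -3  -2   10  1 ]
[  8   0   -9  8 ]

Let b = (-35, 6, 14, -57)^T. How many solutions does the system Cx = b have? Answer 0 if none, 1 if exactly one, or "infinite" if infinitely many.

Row reduce the augmented matrix [C | b].
R2 ← R2 + R1: [0, 12, -11, 10, -29]
R3 ← R3 + (3/5)·R1: [0, -4/5, 47/5, 26/5, -7]
R4 ← R4 − (8/5)·R1: [0, -16/5, -37/5, -16/5, -1]
R3 ← R3 + (1/15)·R2: [0, 0, 26/3, 88/15, -134/15]
R4 ← R4 + (4/15)·R2: [0, 0, -31/3, -8/15, -131/15]
R4 ← R4 + (31/26)·R3: [0, 0, 0, 84/13, -252/13]
The echelon form has 4 nonzero rows, and every pivot lies in the first 4 columns, so rank(C) = rank([C|b]) = 4.
The system is consistent.
rank = 4 = number of unknowns, so the solution is unique.

1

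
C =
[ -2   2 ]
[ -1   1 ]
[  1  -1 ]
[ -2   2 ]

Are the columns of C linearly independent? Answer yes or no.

Row reduce C to echelon form.
R2 ← R2 − (1/2)·R1: [0, 0]
R3 ← R3 + (1/2)·R1: [0, 0]
R4 ← R4 − R1: [0, 0]
1 pivot among 2 columns.
Only 1 < 2 pivot columns, so the columns are linearly dependent.

no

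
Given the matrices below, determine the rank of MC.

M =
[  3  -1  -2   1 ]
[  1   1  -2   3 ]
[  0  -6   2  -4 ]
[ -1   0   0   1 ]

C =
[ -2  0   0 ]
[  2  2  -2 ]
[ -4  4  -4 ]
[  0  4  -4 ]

First compute MC:
[[  0,  -6,   6],
 [  8,   6,  -6],
 [-20, -20,  20],
 [  2,   4,  -4]]
Now row reduce the product.
Swap R1 ↔ R2
R3 ← R3 + (5/2)·R1: [0, -5, 5]
R4 ← R4 − (1/4)·R1: [0, 5/2, -5/2]
R3 ← R3 − (5/6)·R2: [0, 0, 0]
R4 ← R4 + (5/12)·R2: [0, 0, 0]
2 nonzero rows, so rank(MC) = 2.

2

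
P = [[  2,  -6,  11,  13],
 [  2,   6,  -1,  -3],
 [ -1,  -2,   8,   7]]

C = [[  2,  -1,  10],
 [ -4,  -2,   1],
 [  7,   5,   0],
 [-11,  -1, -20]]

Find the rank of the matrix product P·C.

3

First compute PC:
[[-38,  52, -246],
 [  6, -16,  86],
 [-15,  38, -152]]
Now row reduce the product.
R2 ← R2 + (3/19)·R1: [0, -148/19, 896/19]
R3 ← R3 − (15/38)·R1: [0, 332/19, -1043/19]
R3 ← R3 + (83/37)·R2: [0, 0, 1883/37]
3 nonzero rows, so rank(PC) = 3.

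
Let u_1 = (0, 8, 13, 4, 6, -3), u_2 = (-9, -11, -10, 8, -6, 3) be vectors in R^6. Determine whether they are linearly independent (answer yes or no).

Form the matrix with these vectors as rows and row reduce.
Swap R1 ↔ R2
2 nonzero rows, so the 2 vectors span a space of dimension 2.
Since 2 = 2, the vectors are linearly independent.

yes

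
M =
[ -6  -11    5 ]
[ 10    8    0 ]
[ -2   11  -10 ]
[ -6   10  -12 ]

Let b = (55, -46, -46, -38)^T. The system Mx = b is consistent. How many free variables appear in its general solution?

0

Row reduce the augmented matrix [M | b].
R2 ← R2 + (5/3)·R1: [0, -31/3, 25/3, 137/3]
R3 ← R3 − (1/3)·R1: [0, 44/3, -35/3, -193/3]
R4 ← R4 − R1: [0, 21, -17, -93]
R3 ← R3 + (44/31)·R2: [0, 0, 5/31, 15/31]
R4 ← R4 + (63/31)·R2: [0, 0, -2/31, -6/31]
R4 ← R4 + (2/5)·R3: [0, 0, 0, 0]
The echelon form has 3 nonzero rows, and every pivot lies in the first 3 columns, so rank(M) = rank([M|b]) = 3.
The system is consistent.
Free variables = (unknowns) − (rank) = 3 − 3 = 0.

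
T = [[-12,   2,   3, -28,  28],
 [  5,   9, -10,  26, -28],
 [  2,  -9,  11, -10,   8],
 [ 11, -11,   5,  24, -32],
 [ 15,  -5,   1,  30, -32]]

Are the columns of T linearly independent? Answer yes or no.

no

Row reduce T to echelon form.
R2 ← R2 + (5/12)·R1: [0, 59/6, -35/4, 43/3, -49/3]
R3 ← R3 + (1/6)·R1: [0, -26/3, 23/2, -44/3, 38/3]
R4 ← R4 + (11/12)·R1: [0, -55/6, 31/4, -5/3, -19/3]
R5 ← R5 + (5/4)·R1: [0, -5/2, 19/4, -5, 3]
R3 ← R3 + (52/59)·R2: [0, 0, 447/118, -120/59, -102/59]
R4 ← R4 + (55/59)·R2: [0, 0, -24/59, 690/59, -1272/59]
R5 ← R5 + (15/59)·R2: [0, 0, 149/59, -80/59, -68/59]
R4 ← R4 + (16/149)·R3: [0, 0, 0, 1710/149, -3240/149]
R5 ← R5 − (2/3)·R3: [0, 0, 0, 0, 0]
4 pivots among 5 columns.
Only 4 < 5 pivot columns, so the columns are linearly dependent.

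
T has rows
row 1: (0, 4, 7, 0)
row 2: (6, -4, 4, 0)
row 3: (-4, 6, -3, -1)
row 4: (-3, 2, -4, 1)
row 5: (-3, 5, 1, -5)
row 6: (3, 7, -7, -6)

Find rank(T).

4

Row reduce to echelon form.
Swap R1 ↔ R2
R3 ← R3 + (2/3)·R1: [0, 10/3, -1/3, -1]
R4 ← R4 + (1/2)·R1: [0, 0, -2, 1]
R5 ← R5 + (1/2)·R1: [0, 3, 3, -5]
R6 ← R6 − (1/2)·R1: [0, 9, -9, -6]
R3 ← R3 − (5/6)·R2: [0, 0, -37/6, -1]
R5 ← R5 − (3/4)·R2: [0, 0, -9/4, -5]
R6 ← R6 − (9/4)·R2: [0, 0, -99/4, -6]
R4 ← R4 − (12/37)·R3: [0, 0, 0, 49/37]
R5 ← R5 − (27/74)·R3: [0, 0, 0, -343/74]
R6 ← R6 − (297/74)·R3: [0, 0, 0, -147/74]
R5 ← R5 + (7/2)·R4: [0, 0, 0, 0]
R6 ← R6 + (3/2)·R4: [0, 0, 0, 0]
Echelon form has 4 nonzero rows, so rank(T) = 4.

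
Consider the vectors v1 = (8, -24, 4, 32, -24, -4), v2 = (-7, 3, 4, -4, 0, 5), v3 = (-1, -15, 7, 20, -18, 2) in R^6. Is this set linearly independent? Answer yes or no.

Form the matrix with these vectors as rows and row reduce.
R2 ← R2 + (7/8)·R1: [0, -18, 15/2, 24, -21, 3/2]
R3 ← R3 + (1/8)·R1: [0, -18, 15/2, 24, -21, 3/2]
R3 ← R3 − R2: [0, 0, 0, 0, 0, 0]
2 nonzero rows, so the 3 vectors span a space of dimension 2.
Since 2 < 3, the vectors are linearly dependent.

no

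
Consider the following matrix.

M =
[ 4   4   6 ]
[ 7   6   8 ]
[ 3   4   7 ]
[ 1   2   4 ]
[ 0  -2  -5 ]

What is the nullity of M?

Row reduce to echelon form.
R2 ← R2 − (7/4)·R1: [0, -1, -5/2]
R3 ← R3 − (3/4)·R1: [0, 1, 5/2]
R4 ← R4 − (1/4)·R1: [0, 1, 5/2]
R3 ← R3 + R2: [0, 0, 0]
R4 ← R4 + R2: [0, 0, 0]
R5 ← R5 − (2)·R2: [0, 0, 0]
2 nonzero rows, so rank(M) = 2.
M has 3 columns; by rank–nullity, nullity = 3 − 2 = 1.

1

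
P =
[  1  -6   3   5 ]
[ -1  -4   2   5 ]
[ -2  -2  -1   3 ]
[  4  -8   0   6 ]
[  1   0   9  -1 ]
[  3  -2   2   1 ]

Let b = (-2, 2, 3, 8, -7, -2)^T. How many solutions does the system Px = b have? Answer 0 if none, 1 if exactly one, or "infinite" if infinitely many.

Row reduce the augmented matrix [P | b].
R2 ← R2 + R1: [0, -10, 5, 10, 0]
R3 ← R3 + (2)·R1: [0, -14, 5, 13, -1]
R4 ← R4 − (4)·R1: [0, 16, -12, -14, 16]
R5 ← R5 − R1: [0, 6, 6, -6, -5]
R6 ← R6 − (3)·R1: [0, 16, -7, -14, 4]
R3 ← R3 − (7/5)·R2: [0, 0, -2, -1, -1]
R4 ← R4 + (8/5)·R2: [0, 0, -4, 2, 16]
R5 ← R5 + (3/5)·R2: [0, 0, 9, 0, -5]
R6 ← R6 + (8/5)·R2: [0, 0, 1, 2, 4]
R4 ← R4 − (2)·R3: [0, 0, 0, 4, 18]
R5 ← R5 + (9/2)·R3: [0, 0, 0, -9/2, -19/2]
R6 ← R6 + (1/2)·R3: [0, 0, 0, 3/2, 7/2]
R5 ← R5 + (9/8)·R4: [0, 0, 0, 0, 43/4]
R6 ← R6 − (3/8)·R4: [0, 0, 0, 0, -13/4]
R6 ← R6 + (13/43)·R5: [0, 0, 0, 0, 0]
The echelon form has 5 nonzero rows; the last pivot sits in the augmented column, so rank(P) = 4 but rank([P|b]) = 5.
Since the ranks differ, the system is inconsistent.
It has no solutions.

0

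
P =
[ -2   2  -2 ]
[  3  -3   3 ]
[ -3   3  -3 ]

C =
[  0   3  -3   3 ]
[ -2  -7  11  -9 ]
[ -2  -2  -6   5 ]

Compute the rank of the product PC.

1

First compute PC:
[[  0, -16,  40, -34],
 [  0,  24, -60,  51],
 [  0, -24,  60, -51]]
Now row reduce the product.
R2 ← R2 + (3/2)·R1: [0, 0, 0, 0]
R3 ← R3 − (3/2)·R1: [0, 0, 0, 0]
1 nonzero row, so rank(PC) = 1.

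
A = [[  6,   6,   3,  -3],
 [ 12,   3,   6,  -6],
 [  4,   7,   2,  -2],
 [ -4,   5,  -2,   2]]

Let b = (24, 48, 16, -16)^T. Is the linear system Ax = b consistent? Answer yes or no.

Row reduce the augmented matrix [A | b].
R2 ← R2 − (2)·R1: [0, -9, 0, 0, 0]
R3 ← R3 − (2/3)·R1: [0, 3, 0, 0, 0]
R4 ← R4 + (2/3)·R1: [0, 9, 0, 0, 0]
R3 ← R3 + (1/3)·R2: [0, 0, 0, 0, 0]
R4 ← R4 + R2: [0, 0, 0, 0, 0]
The echelon form has 2 nonzero rows, and every pivot lies in the first 4 columns, so rank(A) = rank([A|b]) = 2.
The system is consistent.

yes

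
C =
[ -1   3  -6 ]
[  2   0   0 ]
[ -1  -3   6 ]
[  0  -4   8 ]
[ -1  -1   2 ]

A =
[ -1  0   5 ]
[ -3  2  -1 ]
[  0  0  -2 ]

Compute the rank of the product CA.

2

First compute CA:
[[ -8,   6,   4],
 [ -2,   0,  10],
 [ 10,  -6, -14],
 [ 12,  -8, -12],
 [  4,  -2,  -8]]
Now row reduce the product.
R2 ← R2 − (1/4)·R1: [0, -3/2, 9]
R3 ← R3 + (5/4)·R1: [0, 3/2, -9]
R4 ← R4 + (3/2)·R1: [0, 1, -6]
R5 ← R5 + (1/2)·R1: [0, 1, -6]
R3 ← R3 + R2: [0, 0, 0]
R4 ← R4 + (2/3)·R2: [0, 0, 0]
R5 ← R5 + (2/3)·R2: [0, 0, 0]
2 nonzero rows, so rank(CA) = 2.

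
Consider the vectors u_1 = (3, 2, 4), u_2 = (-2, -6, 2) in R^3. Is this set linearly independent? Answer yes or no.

Form the matrix with these vectors as rows and row reduce.
R2 ← R2 + (2/3)·R1: [0, -14/3, 14/3]
2 nonzero rows, so the 2 vectors span a space of dimension 2.
Since 2 = 2, the vectors are linearly independent.

yes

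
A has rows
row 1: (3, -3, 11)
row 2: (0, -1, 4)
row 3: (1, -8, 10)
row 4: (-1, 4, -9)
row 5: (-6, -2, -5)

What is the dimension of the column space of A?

3

Row reduce to echelon form.
R3 ← R3 − (1/3)·R1: [0, -7, 19/3]
R4 ← R4 + (1/3)·R1: [0, 3, -16/3]
R5 ← R5 + (2)·R1: [0, -8, 17]
R3 ← R3 − (7)·R2: [0, 0, -65/3]
R4 ← R4 + (3)·R2: [0, 0, 20/3]
R5 ← R5 − (8)·R2: [0, 0, -15]
R4 ← R4 + (4/13)·R3: [0, 0, 0]
R5 ← R5 − (9/13)·R3: [0, 0, 0]
Echelon form has 3 nonzero rows, so rank(A) = 3.
The column space has dimension equal to the rank: 3.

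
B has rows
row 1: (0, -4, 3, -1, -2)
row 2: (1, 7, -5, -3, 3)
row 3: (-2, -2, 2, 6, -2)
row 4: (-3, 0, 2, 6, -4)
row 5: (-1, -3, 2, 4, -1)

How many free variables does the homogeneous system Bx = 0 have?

Row reduce to echelon form.
Swap R1 ↔ R2
R3 ← R3 + (2)·R1: [0, 12, -8, 0, 4]
R4 ← R4 + (3)·R1: [0, 21, -13, -3, 5]
R5 ← R5 + R1: [0, 4, -3, 1, 2]
R3 ← R3 + (3)·R2: [0, 0, 1, -3, -2]
R4 ← R4 + (21/4)·R2: [0, 0, 11/4, -33/4, -11/2]
R5 ← R5 + R2: [0, 0, 0, 0, 0]
R4 ← R4 − (11/4)·R3: [0, 0, 0, 0, 0]
3 nonzero rows, so rank(B) = 3.
B has 5 columns; by rank–nullity, nullity = 5 − 3 = 2.

2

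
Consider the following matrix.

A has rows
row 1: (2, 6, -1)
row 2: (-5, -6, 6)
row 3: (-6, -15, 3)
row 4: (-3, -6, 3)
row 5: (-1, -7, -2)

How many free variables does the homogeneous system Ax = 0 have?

0

Row reduce to echelon form.
R2 ← R2 + (5/2)·R1: [0, 9, 7/2]
R3 ← R3 + (3)·R1: [0, 3, 0]
R4 ← R4 + (3/2)·R1: [0, 3, 3/2]
R5 ← R5 + (1/2)·R1: [0, -4, -5/2]
R3 ← R3 − (1/3)·R2: [0, 0, -7/6]
R4 ← R4 − (1/3)·R2: [0, 0, 1/3]
R5 ← R5 + (4/9)·R2: [0, 0, -17/18]
R4 ← R4 + (2/7)·R3: [0, 0, 0]
R5 ← R5 − (17/21)·R3: [0, 0, 0]
3 nonzero rows, so rank(A) = 3.
A has 3 columns; by rank–nullity, nullity = 3 − 3 = 0.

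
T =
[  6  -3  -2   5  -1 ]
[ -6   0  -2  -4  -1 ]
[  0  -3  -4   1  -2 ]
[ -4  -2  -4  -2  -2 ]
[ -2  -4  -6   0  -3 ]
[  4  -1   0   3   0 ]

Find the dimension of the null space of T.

Row reduce to echelon form.
R2 ← R2 + R1: [0, -3, -4, 1, -2]
R4 ← R4 + (2/3)·R1: [0, -4, -16/3, 4/3, -8/3]
R5 ← R5 + (1/3)·R1: [0, -5, -20/3, 5/3, -10/3]
R6 ← R6 − (2/3)·R1: [0, 1, 4/3, -1/3, 2/3]
R3 ← R3 − R2: [0, 0, 0, 0, 0]
R4 ← R4 − (4/3)·R2: [0, 0, 0, 0, 0]
R5 ← R5 − (5/3)·R2: [0, 0, 0, 0, 0]
R6 ← R6 + (1/3)·R2: [0, 0, 0, 0, 0]
2 nonzero rows, so rank(T) = 2.
T has 5 columns; by rank–nullity, nullity = 5 − 2 = 3.

3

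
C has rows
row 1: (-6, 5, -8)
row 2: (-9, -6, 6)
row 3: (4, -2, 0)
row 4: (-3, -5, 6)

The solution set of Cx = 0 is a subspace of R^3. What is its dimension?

Row reduce to echelon form.
R2 ← R2 − (3/2)·R1: [0, -27/2, 18]
R3 ← R3 + (2/3)·R1: [0, 4/3, -16/3]
R4 ← R4 − (1/2)·R1: [0, -15/2, 10]
R3 ← R3 + (8/81)·R2: [0, 0, -32/9]
R4 ← R4 − (5/9)·R2: [0, 0, 0]
3 nonzero rows, so rank(C) = 3.
C has 3 columns; by rank–nullity, nullity = 3 − 3 = 0.

0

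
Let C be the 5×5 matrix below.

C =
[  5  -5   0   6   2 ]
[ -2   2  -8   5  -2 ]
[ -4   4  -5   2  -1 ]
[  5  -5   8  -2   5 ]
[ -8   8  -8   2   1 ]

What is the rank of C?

4

Row reduce to echelon form.
R2 ← R2 + (2/5)·R1: [0, 0, -8, 37/5, -6/5]
R3 ← R3 + (4/5)·R1: [0, 0, -5, 34/5, 3/5]
R4 ← R4 − R1: [0, 0, 8, -8, 3]
R5 ← R5 + (8/5)·R1: [0, 0, -8, 58/5, 21/5]
R3 ← R3 − (5/8)·R2: [0, 0, 0, 87/40, 27/20]
R4 ← R4 + R2: [0, 0, 0, -3/5, 9/5]
R5 ← R5 − R2: [0, 0, 0, 21/5, 27/5]
R4 ← R4 + (8/29)·R3: [0, 0, 0, 0, 63/29]
R5 ← R5 − (56/29)·R3: [0, 0, 0, 0, 81/29]
R5 ← R5 − (9/7)·R4: [0, 0, 0, 0, 0]
Echelon form has 4 nonzero rows, so rank(C) = 4.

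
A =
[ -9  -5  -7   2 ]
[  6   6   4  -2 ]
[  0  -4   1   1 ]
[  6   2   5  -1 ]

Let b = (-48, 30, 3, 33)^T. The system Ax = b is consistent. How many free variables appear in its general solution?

2

Row reduce the augmented matrix [A | b].
R2 ← R2 + (2/3)·R1: [0, 8/3, -2/3, -2/3, -2]
R4 ← R4 + (2/3)·R1: [0, -4/3, 1/3, 1/3, 1]
R3 ← R3 + (3/2)·R2: [0, 0, 0, 0, 0]
R4 ← R4 + (1/2)·R2: [0, 0, 0, 0, 0]
The echelon form has 2 nonzero rows, and every pivot lies in the first 4 columns, so rank(A) = rank([A|b]) = 2.
The system is consistent.
Free variables = (unknowns) − (rank) = 4 − 2 = 2.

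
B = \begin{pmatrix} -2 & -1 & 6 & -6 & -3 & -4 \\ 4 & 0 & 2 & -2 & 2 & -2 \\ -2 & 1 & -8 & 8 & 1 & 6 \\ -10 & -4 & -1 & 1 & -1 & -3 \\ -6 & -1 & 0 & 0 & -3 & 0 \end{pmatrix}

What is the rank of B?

Row reduce to echelon form.
R2 ← R2 + (2)·R1: [0, -2, 14, -14, -4, -10]
R3 ← R3 − R1: [0, 2, -14, 14, 4, 10]
R4 ← R4 − (5)·R1: [0, 1, -31, 31, 14, 17]
R5 ← R5 − (3)·R1: [0, 2, -18, 18, 6, 12]
R3 ← R3 + R2: [0, 0, 0, 0, 0, 0]
R4 ← R4 + (1/2)·R2: [0, 0, -24, 24, 12, 12]
R5 ← R5 + R2: [0, 0, -4, 4, 2, 2]
Swap R3 ↔ R4
R5 ← R5 − (1/6)·R3: [0, 0, 0, 0, 0, 0]
Echelon form has 3 nonzero rows, so rank(B) = 3.

3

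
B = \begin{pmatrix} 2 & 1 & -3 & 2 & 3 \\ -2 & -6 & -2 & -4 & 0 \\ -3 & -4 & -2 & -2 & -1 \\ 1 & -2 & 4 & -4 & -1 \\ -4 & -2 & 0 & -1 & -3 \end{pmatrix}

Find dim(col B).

Row reduce to echelon form.
R2 ← R2 + R1: [0, -5, -5, -2, 3]
R3 ← R3 + (3/2)·R1: [0, -5/2, -13/2, 1, 7/2]
R4 ← R4 − (1/2)·R1: [0, -5/2, 11/2, -5, -5/2]
R5 ← R5 + (2)·R1: [0, 0, -6, 3, 3]
R3 ← R3 − (1/2)·R2: [0, 0, -4, 2, 2]
R4 ← R4 − (1/2)·R2: [0, 0, 8, -4, -4]
R4 ← R4 + (2)·R3: [0, 0, 0, 0, 0]
R5 ← R5 − (3/2)·R3: [0, 0, 0, 0, 0]
Echelon form has 3 nonzero rows, so rank(B) = 3.
The column space has dimension equal to the rank: 3.

3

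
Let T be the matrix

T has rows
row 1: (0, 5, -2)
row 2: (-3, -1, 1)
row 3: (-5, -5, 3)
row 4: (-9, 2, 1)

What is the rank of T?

Row reduce to echelon form.
Swap R1 ↔ R2
R3 ← R3 − (5/3)·R1: [0, -10/3, 4/3]
R4 ← R4 − (3)·R1: [0, 5, -2]
R3 ← R3 + (2/3)·R2: [0, 0, 0]
R4 ← R4 − R2: [0, 0, 0]
Echelon form has 2 nonzero rows, so rank(T) = 2.

2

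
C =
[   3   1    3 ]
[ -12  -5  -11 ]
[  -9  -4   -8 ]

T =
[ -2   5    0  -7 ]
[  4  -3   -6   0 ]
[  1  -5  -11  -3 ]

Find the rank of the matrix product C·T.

First compute CT:
[[  1,  -3, -39, -30],
 [ -7,  10, 151, 117],
 [ -6,   7, 112,  87]]
Now row reduce the product.
R2 ← R2 + (7)·R1: [0, -11, -122, -93]
R3 ← R3 + (6)·R1: [0, -11, -122, -93]
R3 ← R3 − R2: [0, 0, 0, 0]
2 nonzero rows, so rank(CT) = 2.

2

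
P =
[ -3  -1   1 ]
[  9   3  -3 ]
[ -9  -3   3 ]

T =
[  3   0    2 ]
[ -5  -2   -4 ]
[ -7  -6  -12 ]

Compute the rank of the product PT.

1

First compute PT:
[[-11,  -4, -14],
 [ 33,  12,  42],
 [-33, -12, -42]]
Now row reduce the product.
R2 ← R2 + (3)·R1: [0, 0, 0]
R3 ← R3 − (3)·R1: [0, 0, 0]
1 nonzero row, so rank(PT) = 1.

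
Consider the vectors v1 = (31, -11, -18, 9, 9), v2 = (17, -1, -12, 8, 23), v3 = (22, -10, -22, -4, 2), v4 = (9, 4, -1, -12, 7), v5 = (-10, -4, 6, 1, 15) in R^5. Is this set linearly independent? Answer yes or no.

yes

Form the matrix with these vectors as rows and row reduce.
R2 ← R2 − (17/31)·R1: [0, 156/31, -66/31, 95/31, 560/31]
R3 ← R3 − (22/31)·R1: [0, -68/31, -286/31, -322/31, -136/31]
R4 ← R4 − (9/31)·R1: [0, 223/31, 131/31, -453/31, 136/31]
R5 ← R5 + (10/31)·R1: [0, -234/31, 6/31, 121/31, 555/31]
R3 ← R3 + (17/39)·R2: [0, 0, -132/13, -353/39, 136/39]
R4 ← R4 − (223/156)·R2: [0, 0, 189/26, -2963/156, -836/39]
R5 ← R5 + (3/2)·R2: [0, 0, -3, 17/2, 45]
R4 ← R4 + (63/88)·R3: [0, 0, 0, -6725/264, -625/33]
R5 ← R5 − (13/44)·R3: [0, 0, 0, 1475/132, 1451/33]
R5 ← R5 + (118/269)·R4: [0, 0, 0, 0, 9593/269]
5 nonzero rows, so the 5 vectors span a space of dimension 5.
Since 5 = 5, the vectors are linearly independent.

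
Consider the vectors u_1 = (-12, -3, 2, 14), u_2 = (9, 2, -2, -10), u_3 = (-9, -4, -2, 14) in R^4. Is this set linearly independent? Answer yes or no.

no

Form the matrix with these vectors as rows and row reduce.
R2 ← R2 + (3/4)·R1: [0, -1/4, -1/2, 1/2]
R3 ← R3 − (3/4)·R1: [0, -7/4, -7/2, 7/2]
R3 ← R3 − (7)·R2: [0, 0, 0, 0]
2 nonzero rows, so the 3 vectors span a space of dimension 2.
Since 2 < 3, the vectors are linearly dependent.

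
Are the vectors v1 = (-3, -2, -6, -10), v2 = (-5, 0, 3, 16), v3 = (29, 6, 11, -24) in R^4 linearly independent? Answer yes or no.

yes

Form the matrix with these vectors as rows and row reduce.
R2 ← R2 − (5/3)·R1: [0, 10/3, 13, 98/3]
R3 ← R3 + (29/3)·R1: [0, -40/3, -47, -362/3]
R3 ← R3 + (4)·R2: [0, 0, 5, 10]
3 nonzero rows, so the 3 vectors span a space of dimension 3.
Since 3 = 3, the vectors are linearly independent.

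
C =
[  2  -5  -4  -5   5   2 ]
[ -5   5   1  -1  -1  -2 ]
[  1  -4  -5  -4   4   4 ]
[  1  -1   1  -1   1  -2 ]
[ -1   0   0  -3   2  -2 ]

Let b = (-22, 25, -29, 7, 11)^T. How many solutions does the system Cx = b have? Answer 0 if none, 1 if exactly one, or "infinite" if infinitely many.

infinite

Row reduce the augmented matrix [C | b].
R2 ← R2 + (5/2)·R1: [0, -15/2, -9, -27/2, 23/2, 3, -30]
R3 ← R3 − (1/2)·R1: [0, -3/2, -3, -3/2, 3/2, 3, -18]
R4 ← R4 − (1/2)·R1: [0, 3/2, 3, 3/2, -3/2, -3, 18]
R5 ← R5 + (1/2)·R1: [0, -5/2, -2, -11/2, 9/2, -1, 0]
R3 ← R3 − (1/5)·R2: [0, 0, -6/5, 6/5, -4/5, 12/5, -12]
R4 ← R4 + (1/5)·R2: [0, 0, 6/5, -6/5, 4/5, -12/5, 12]
R5 ← R5 − (1/3)·R2: [0, 0, 1, -1, 2/3, -2, 10]
R4 ← R4 + R3: [0, 0, 0, 0, 0, 0, 0]
R5 ← R5 + (5/6)·R3: [0, 0, 0, 0, 0, 0, 0]
The echelon form has 3 nonzero rows, and every pivot lies in the first 6 columns, so rank(C) = rank([C|b]) = 3.
The system is consistent.
rank = 3 < 6 unknowns, so there are infinitely many solutions.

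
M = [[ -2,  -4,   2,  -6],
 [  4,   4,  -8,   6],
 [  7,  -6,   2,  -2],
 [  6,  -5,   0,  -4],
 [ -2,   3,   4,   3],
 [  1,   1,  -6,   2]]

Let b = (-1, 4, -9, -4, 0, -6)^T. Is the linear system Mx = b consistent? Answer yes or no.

Row reduce the augmented matrix [M | b].
R2 ← R2 + (2)·R1: [0, -4, -4, -6, 2]
R3 ← R3 + (7/2)·R1: [0, -20, 9, -23, -25/2]
R4 ← R4 + (3)·R1: [0, -17, 6, -22, -7]
R5 ← R5 − R1: [0, 7, 2, 9, 1]
R6 ← R6 + (1/2)·R1: [0, -1, -5, -1, -13/2]
R3 ← R3 − (5)·R2: [0, 0, 29, 7, -45/2]
R4 ← R4 − (17/4)·R2: [0, 0, 23, 7/2, -31/2]
R5 ← R5 + (7/4)·R2: [0, 0, -5, -3/2, 9/2]
R6 ← R6 − (1/4)·R2: [0, 0, -4, 1/2, -7]
R4 ← R4 − (23/29)·R3: [0, 0, 0, -119/58, 68/29]
R5 ← R5 + (5/29)·R3: [0, 0, 0, -17/58, 18/29]
R6 ← R6 + (4/29)·R3: [0, 0, 0, 85/58, -293/29]
R5 ← R5 − (1/7)·R4: [0, 0, 0, 0, 2/7]
R6 ← R6 + (5/7)·R4: [0, 0, 0, 0, -59/7]
R6 ← R6 + (59/2)·R5: [0, 0, 0, 0, 0]
The echelon form has 5 nonzero rows; the last pivot sits in the augmented column, so rank(M) = 4 but rank([M|b]) = 5.
Since the ranks differ, the system is inconsistent.

no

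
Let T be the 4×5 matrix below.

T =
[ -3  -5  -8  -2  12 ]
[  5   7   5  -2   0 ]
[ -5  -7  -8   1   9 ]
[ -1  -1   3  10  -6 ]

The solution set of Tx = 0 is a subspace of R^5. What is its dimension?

1

Row reduce to echelon form.
R2 ← R2 + (5/3)·R1: [0, -4/3, -25/3, -16/3, 20]
R3 ← R3 − (5/3)·R1: [0, 4/3, 16/3, 13/3, -11]
R4 ← R4 − (1/3)·R1: [0, 2/3, 17/3, 32/3, -10]
R3 ← R3 + R2: [0, 0, -3, -1, 9]
R4 ← R4 + (1/2)·R2: [0, 0, 3/2, 8, 0]
R4 ← R4 + (1/2)·R3: [0, 0, 0, 15/2, 9/2]
4 nonzero rows, so rank(T) = 4.
T has 5 columns; by rank–nullity, nullity = 5 − 4 = 1.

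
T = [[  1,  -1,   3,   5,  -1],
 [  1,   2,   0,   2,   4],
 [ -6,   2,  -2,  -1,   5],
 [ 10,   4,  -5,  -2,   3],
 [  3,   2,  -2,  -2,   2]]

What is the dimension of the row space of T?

5

Row reduce to echelon form.
R2 ← R2 − R1: [0, 3, -3, -3, 5]
R3 ← R3 + (6)·R1: [0, -4, 16, 29, -1]
R4 ← R4 − (10)·R1: [0, 14, -35, -52, 13]
R5 ← R5 − (3)·R1: [0, 5, -11, -17, 5]
R3 ← R3 + (4/3)·R2: [0, 0, 12, 25, 17/3]
R4 ← R4 − (14/3)·R2: [0, 0, -21, -38, -31/3]
R5 ← R5 − (5/3)·R2: [0, 0, -6, -12, -10/3]
R4 ← R4 + (7/4)·R3: [0, 0, 0, 23/4, -5/12]
R5 ← R5 + (1/2)·R3: [0, 0, 0, 1/2, -1/2]
R5 ← R5 − (2/23)·R4: [0, 0, 0, 0, -32/69]
Echelon form has 5 nonzero rows, so rank(T) = 5.
The row space has dimension equal to the rank: 5.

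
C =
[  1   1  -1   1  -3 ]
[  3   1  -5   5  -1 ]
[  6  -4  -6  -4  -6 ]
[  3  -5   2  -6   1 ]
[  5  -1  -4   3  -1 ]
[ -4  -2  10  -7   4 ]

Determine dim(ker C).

Row reduce to echelon form.
R2 ← R2 − (3)·R1: [0, -2, -2, 2, 8]
R3 ← R3 − (6)·R1: [0, -10, 0, -10, 12]
R4 ← R4 − (3)·R1: [0, -8, 5, -9, 10]
R5 ← R5 − (5)·R1: [0, -6, 1, -2, 14]
R6 ← R6 + (4)·R1: [0, 2, 6, -3, -8]
R3 ← R3 − (5)·R2: [0, 0, 10, -20, -28]
R4 ← R4 − (4)·R2: [0, 0, 13, -17, -22]
R5 ← R5 − (3)·R2: [0, 0, 7, -8, -10]
R6 ← R6 + R2: [0, 0, 4, -1, 0]
R4 ← R4 − (13/10)·R3: [0, 0, 0, 9, 72/5]
R5 ← R5 − (7/10)·R3: [0, 0, 0, 6, 48/5]
R6 ← R6 − (2/5)·R3: [0, 0, 0, 7, 56/5]
R5 ← R5 − (2/3)·R4: [0, 0, 0, 0, 0]
R6 ← R6 − (7/9)·R4: [0, 0, 0, 0, 0]
4 nonzero rows, so rank(C) = 4.
C has 5 columns; by rank–nullity, nullity = 5 − 4 = 1.

1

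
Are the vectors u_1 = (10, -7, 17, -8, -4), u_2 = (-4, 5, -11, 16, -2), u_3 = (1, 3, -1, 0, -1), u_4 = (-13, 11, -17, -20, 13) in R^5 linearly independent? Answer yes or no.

Form the matrix with these vectors as rows and row reduce.
R2 ← R2 + (2/5)·R1: [0, 11/5, -21/5, 64/5, -18/5]
R3 ← R3 − (1/10)·R1: [0, 37/10, -27/10, 4/5, -3/5]
R4 ← R4 + (13/10)·R1: [0, 19/10, 51/10, -152/5, 39/5]
R3 ← R3 − (37/22)·R2: [0, 0, 48/11, -228/11, 60/11]
R4 ← R4 − (19/22)·R2: [0, 0, 96/11, -456/11, 120/11]
R4 ← R4 − (2)·R3: [0, 0, 0, 0, 0]
3 nonzero rows, so the 4 vectors span a space of dimension 3.
Since 3 < 4, the vectors are linearly dependent.

no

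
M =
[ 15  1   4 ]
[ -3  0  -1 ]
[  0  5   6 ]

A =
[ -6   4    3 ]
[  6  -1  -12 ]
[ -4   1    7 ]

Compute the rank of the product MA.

2

First compute MA:
[[-100,  63,  61],
 [ 22, -13, -16],
 [  6,   1, -18]]
Now row reduce the product.
R2 ← R2 + (11/50)·R1: [0, 43/50, -129/50]
R3 ← R3 + (3/50)·R1: [0, 239/50, -717/50]
R3 ← R3 − (239/43)·R2: [0, 0, 0]
2 nonzero rows, so rank(MA) = 2.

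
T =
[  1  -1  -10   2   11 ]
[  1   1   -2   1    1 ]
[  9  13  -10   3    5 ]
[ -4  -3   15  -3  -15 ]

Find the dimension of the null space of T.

2

Row reduce to echelon form.
R2 ← R2 − R1: [0, 2, 8, -1, -10]
R3 ← R3 − (9)·R1: [0, 22, 80, -15, -94]
R4 ← R4 + (4)·R1: [0, -7, -25, 5, 29]
R3 ← R3 − (11)·R2: [0, 0, -8, -4, 16]
R4 ← R4 + (7/2)·R2: [0, 0, 3, 3/2, -6]
R4 ← R4 + (3/8)·R3: [0, 0, 0, 0, 0]
3 nonzero rows, so rank(T) = 3.
T has 5 columns; by rank–nullity, nullity = 5 − 3 = 2.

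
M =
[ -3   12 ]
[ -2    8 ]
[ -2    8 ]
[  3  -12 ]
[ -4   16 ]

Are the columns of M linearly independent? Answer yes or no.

no

Row reduce M to echelon form.
R2 ← R2 − (2/3)·R1: [0, 0]
R3 ← R3 − (2/3)·R1: [0, 0]
R4 ← R4 + R1: [0, 0]
R5 ← R5 − (4/3)·R1: [0, 0]
1 pivot among 2 columns.
Only 1 < 2 pivot columns, so the columns are linearly dependent.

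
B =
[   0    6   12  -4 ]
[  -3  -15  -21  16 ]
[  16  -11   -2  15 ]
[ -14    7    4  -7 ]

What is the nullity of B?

Row reduce to echelon form.
Swap R1 ↔ R2
R3 ← R3 + (16/3)·R1: [0, -91, -114, 301/3]
R4 ← R4 − (14/3)·R1: [0, 77, 102, -245/3]
R3 ← R3 + (91/6)·R2: [0, 0, 68, 119/3]
R4 ← R4 − (77/6)·R2: [0, 0, -52, -91/3]
R4 ← R4 + (13/17)·R3: [0, 0, 0, 0]
3 nonzero rows, so rank(B) = 3.
B has 4 columns; by rank–nullity, nullity = 4 − 3 = 1.

1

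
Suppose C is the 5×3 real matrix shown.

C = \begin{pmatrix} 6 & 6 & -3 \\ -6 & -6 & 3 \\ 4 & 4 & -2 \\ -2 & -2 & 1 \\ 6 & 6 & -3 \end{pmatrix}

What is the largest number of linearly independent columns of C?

Row reduce to echelon form.
R2 ← R2 + R1: [0, 0, 0]
R3 ← R3 − (2/3)·R1: [0, 0, 0]
R4 ← R4 + (1/3)·R1: [0, 0, 0]
R5 ← R5 − R1: [0, 0, 0]
Echelon form has 1 nonzero row, so rank(C) = 1.
The rank gives the maximum number of linearly independent columns: 1.

1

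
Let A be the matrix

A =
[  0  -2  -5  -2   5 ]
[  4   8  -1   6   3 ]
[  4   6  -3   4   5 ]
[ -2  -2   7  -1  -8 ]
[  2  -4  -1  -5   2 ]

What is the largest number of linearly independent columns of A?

Row reduce to echelon form.
Swap R1 ↔ R2
R3 ← R3 − R1: [0, -2, -2, -2, 2]
R4 ← R4 + (1/2)·R1: [0, 2, 13/2, 2, -13/2]
R5 ← R5 − (1/2)·R1: [0, -8, -1/2, -8, 1/2]
R3 ← R3 − R2: [0, 0, 3, 0, -3]
R4 ← R4 + R2: [0, 0, 3/2, 0, -3/2]
R5 ← R5 − (4)·R2: [0, 0, 39/2, 0, -39/2]
R4 ← R4 − (1/2)·R3: [0, 0, 0, 0, 0]
R5 ← R5 − (13/2)·R3: [0, 0, 0, 0, 0]
Echelon form has 3 nonzero rows, so rank(A) = 3.
The rank gives the maximum number of linearly independent columns: 3.

3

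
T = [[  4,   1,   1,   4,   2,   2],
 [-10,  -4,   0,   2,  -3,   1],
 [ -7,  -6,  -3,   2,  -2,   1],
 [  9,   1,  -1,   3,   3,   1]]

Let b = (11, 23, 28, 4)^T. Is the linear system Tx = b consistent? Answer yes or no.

yes

Row reduce the augmented matrix [T | b].
R2 ← R2 + (5/2)·R1: [0, -3/2, 5/2, 12, 2, 6, 101/2]
R3 ← R3 + (7/4)·R1: [0, -17/4, -5/4, 9, 3/2, 9/2, 189/4]
R4 ← R4 − (9/4)·R1: [0, -5/4, -13/4, -6, -3/2, -7/2, -83/4]
R3 ← R3 − (17/6)·R2: [0, 0, -25/3, -25, -25/6, -25/2, -575/6]
R4 ← R4 − (5/6)·R2: [0, 0, -16/3, -16, -19/6, -17/2, -377/6]
R4 ← R4 − (16/25)·R3: [0, 0, 0, 0, -1/2, -1/2, -3/2]
The echelon form has 4 nonzero rows, and every pivot lies in the first 6 columns, so rank(T) = rank([T|b]) = 4.
The system is consistent.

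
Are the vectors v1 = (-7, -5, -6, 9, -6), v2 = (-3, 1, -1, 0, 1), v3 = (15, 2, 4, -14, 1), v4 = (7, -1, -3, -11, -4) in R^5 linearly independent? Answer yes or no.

yes

Form the matrix with these vectors as rows and row reduce.
R2 ← R2 − (3/7)·R1: [0, 22/7, 11/7, -27/7, 25/7]
R3 ← R3 + (15/7)·R1: [0, -61/7, -62/7, 37/7, -83/7]
R4 ← R4 + R1: [0, -6, -9, -2, -10]
R3 ← R3 + (61/22)·R2: [0, 0, -9/2, -119/22, -43/22]
R4 ← R4 + (21/11)·R2: [0, 0, -6, -103/11, -35/11]
R4 ← R4 − (4/3)·R3: [0, 0, 0, -71/33, -19/33]
4 nonzero rows, so the 4 vectors span a space of dimension 4.
Since 4 = 4, the vectors are linearly independent.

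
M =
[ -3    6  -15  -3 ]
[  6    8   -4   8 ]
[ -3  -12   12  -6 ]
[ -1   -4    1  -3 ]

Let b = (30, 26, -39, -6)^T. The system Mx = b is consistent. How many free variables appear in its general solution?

1

Row reduce the augmented matrix [M | b].
R2 ← R2 + (2)·R1: [0, 20, -34, 2, 86]
R3 ← R3 − R1: [0, -18, 27, -3, -69]
R4 ← R4 − (1/3)·R1: [0, -6, 6, -2, -16]
R3 ← R3 + (9/10)·R2: [0, 0, -18/5, -6/5, 42/5]
R4 ← R4 + (3/10)·R2: [0, 0, -21/5, -7/5, 49/5]
R4 ← R4 − (7/6)·R3: [0, 0, 0, 0, 0]
The echelon form has 3 nonzero rows, and every pivot lies in the first 4 columns, so rank(M) = rank([M|b]) = 3.
The system is consistent.
Free variables = (unknowns) − (rank) = 4 − 3 = 1.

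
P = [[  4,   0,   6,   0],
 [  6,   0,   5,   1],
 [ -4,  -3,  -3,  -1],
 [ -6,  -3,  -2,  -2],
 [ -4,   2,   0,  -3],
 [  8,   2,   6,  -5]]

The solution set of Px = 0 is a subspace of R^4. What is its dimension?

0

Row reduce to echelon form.
R2 ← R2 − (3/2)·R1: [0, 0, -4, 1]
R3 ← R3 + R1: [0, -3, 3, -1]
R4 ← R4 + (3/2)·R1: [0, -3, 7, -2]
R5 ← R5 + R1: [0, 2, 6, -3]
R6 ← R6 − (2)·R1: [0, 2, -6, -5]
Swap R2 ↔ R3
R4 ← R4 − R2: [0, 0, 4, -1]
R5 ← R5 + (2/3)·R2: [0, 0, 8, -11/3]
R6 ← R6 + (2/3)·R2: [0, 0, -4, -17/3]
R4 ← R4 + R3: [0, 0, 0, 0]
R5 ← R5 + (2)·R3: [0, 0, 0, -5/3]
R6 ← R6 − R3: [0, 0, 0, -20/3]
Swap R4 ↔ R5
R6 ← R6 − (4)·R4: [0, 0, 0, 0]
4 nonzero rows, so rank(P) = 4.
P has 4 columns; by rank–nullity, nullity = 4 − 4 = 0.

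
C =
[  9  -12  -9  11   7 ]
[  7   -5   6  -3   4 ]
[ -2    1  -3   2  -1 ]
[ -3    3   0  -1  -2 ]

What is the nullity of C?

Row reduce to echelon form.
R2 ← R2 − (7/9)·R1: [0, 13/3, 13, -104/9, -13/9]
R3 ← R3 + (2/9)·R1: [0, -5/3, -5, 40/9, 5/9]
R4 ← R4 + (1/3)·R1: [0, -1, -3, 8/3, 1/3]
R3 ← R3 + (5/13)·R2: [0, 0, 0, 0, 0]
R4 ← R4 + (3/13)·R2: [0, 0, 0, 0, 0]
2 nonzero rows, so rank(C) = 2.
C has 5 columns; by rank–nullity, nullity = 5 − 2 = 3.

3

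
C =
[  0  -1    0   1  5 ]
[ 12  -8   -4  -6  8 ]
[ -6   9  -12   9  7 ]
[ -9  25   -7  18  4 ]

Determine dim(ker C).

1

Row reduce to echelon form.
Swap R1 ↔ R2
R3 ← R3 + (1/2)·R1: [0, 5, -14, 6, 11]
R4 ← R4 + (3/4)·R1: [0, 19, -10, 27/2, 10]
R3 ← R3 + (5)·R2: [0, 0, -14, 11, 36]
R4 ← R4 + (19)·R2: [0, 0, -10, 65/2, 105]
R4 ← R4 − (5/7)·R3: [0, 0, 0, 345/14, 555/7]
4 nonzero rows, so rank(C) = 4.
C has 5 columns; by rank–nullity, nullity = 5 − 4 = 1.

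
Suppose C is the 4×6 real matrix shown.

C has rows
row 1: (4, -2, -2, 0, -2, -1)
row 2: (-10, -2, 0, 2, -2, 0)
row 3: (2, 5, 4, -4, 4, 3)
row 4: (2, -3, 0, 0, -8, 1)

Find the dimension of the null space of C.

Row reduce to echelon form.
R2 ← R2 + (5/2)·R1: [0, -7, -5, 2, -7, -5/2]
R3 ← R3 − (1/2)·R1: [0, 6, 5, -4, 5, 7/2]
R4 ← R4 − (1/2)·R1: [0, -2, 1, 0, -7, 3/2]
R3 ← R3 + (6/7)·R2: [0, 0, 5/7, -16/7, -1, 19/14]
R4 ← R4 − (2/7)·R2: [0, 0, 17/7, -4/7, -5, 31/14]
R4 ← R4 − (17/5)·R3: [0, 0, 0, 36/5, -8/5, -12/5]
4 nonzero rows, so rank(C) = 4.
C has 6 columns; by rank–nullity, nullity = 6 − 4 = 2.

2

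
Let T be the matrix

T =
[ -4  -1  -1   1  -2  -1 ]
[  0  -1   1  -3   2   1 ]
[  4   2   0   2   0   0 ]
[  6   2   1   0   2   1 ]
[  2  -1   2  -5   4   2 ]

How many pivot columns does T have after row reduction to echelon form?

Row reduce to echelon form.
R3 ← R3 + R1: [0, 1, -1, 3, -2, -1]
R4 ← R4 + (3/2)·R1: [0, 1/2, -1/2, 3/2, -1, -1/2]
R5 ← R5 + (1/2)·R1: [0, -3/2, 3/2, -9/2, 3, 3/2]
R3 ← R3 + R2: [0, 0, 0, 0, 0, 0]
R4 ← R4 + (1/2)·R2: [0, 0, 0, 0, 0, 0]
R5 ← R5 − (3/2)·R2: [0, 0, 0, 0, 0, 0]
Echelon form has 2 nonzero rows, so rank(T) = 2.
Each nonzero row contributes one pivot column: 2 pivot columns.

2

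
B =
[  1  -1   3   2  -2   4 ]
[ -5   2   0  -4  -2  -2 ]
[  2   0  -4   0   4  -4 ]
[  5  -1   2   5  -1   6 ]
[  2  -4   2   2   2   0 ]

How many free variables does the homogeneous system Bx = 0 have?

Row reduce to echelon form.
R2 ← R2 + (5)·R1: [0, -3, 15, 6, -12, 18]
R3 ← R3 − (2)·R1: [0, 2, -10, -4, 8, -12]
R4 ← R4 − (5)·R1: [0, 4, -13, -5, 9, -14]
R5 ← R5 − (2)·R1: [0, -2, -4, -2, 6, -8]
R3 ← R3 + (2/3)·R2: [0, 0, 0, 0, 0, 0]
R4 ← R4 + (4/3)·R2: [0, 0, 7, 3, -7, 10]
R5 ← R5 − (2/3)·R2: [0, 0, -14, -6, 14, -20]
Swap R3 ↔ R4
R5 ← R5 + (2)·R3: [0, 0, 0, 0, 0, 0]
3 nonzero rows, so rank(B) = 3.
B has 6 columns; by rank–nullity, nullity = 6 − 3 = 3.

3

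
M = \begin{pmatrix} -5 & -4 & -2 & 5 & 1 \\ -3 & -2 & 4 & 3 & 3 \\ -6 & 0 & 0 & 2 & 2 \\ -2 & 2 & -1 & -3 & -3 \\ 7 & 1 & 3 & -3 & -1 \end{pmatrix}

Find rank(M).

Row reduce to echelon form.
R2 ← R2 − (3/5)·R1: [0, 2/5, 26/5, 0, 12/5]
R3 ← R3 − (6/5)·R1: [0, 24/5, 12/5, -4, 4/5]
R4 ← R4 − (2/5)·R1: [0, 18/5, -1/5, -5, -17/5]
R5 ← R5 + (7/5)·R1: [0, -23/5, 1/5, 4, 2/5]
R3 ← R3 − (12)·R2: [0, 0, -60, -4, -28]
R4 ← R4 − (9)·R2: [0, 0, -47, -5, -25]
R5 ← R5 + (23/2)·R2: [0, 0, 60, 4, 28]
R4 ← R4 − (47/60)·R3: [0, 0, 0, -28/15, -46/15]
R5 ← R5 + R3: [0, 0, 0, 0, 0]
Echelon form has 4 nonzero rows, so rank(M) = 4.

4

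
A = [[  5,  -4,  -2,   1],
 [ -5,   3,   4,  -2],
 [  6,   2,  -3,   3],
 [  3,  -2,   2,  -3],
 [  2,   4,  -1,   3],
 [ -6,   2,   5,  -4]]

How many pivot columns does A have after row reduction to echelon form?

Row reduce to echelon form.
R2 ← R2 + R1: [0, -1, 2, -1]
R3 ← R3 − (6/5)·R1: [0, 34/5, -3/5, 9/5]
R4 ← R4 − (3/5)·R1: [0, 2/5, 16/5, -18/5]
R5 ← R5 − (2/5)·R1: [0, 28/5, -1/5, 13/5]
R6 ← R6 + (6/5)·R1: [0, -14/5, 13/5, -14/5]
R3 ← R3 + (34/5)·R2: [0, 0, 13, -5]
R4 ← R4 + (2/5)·R2: [0, 0, 4, -4]
R5 ← R5 + (28/5)·R2: [0, 0, 11, -3]
R6 ← R6 − (14/5)·R2: [0, 0, -3, 0]
R4 ← R4 − (4/13)·R3: [0, 0, 0, -32/13]
R5 ← R5 − (11/13)·R3: [0, 0, 0, 16/13]
R6 ← R6 + (3/13)·R3: [0, 0, 0, -15/13]
R5 ← R5 + (1/2)·R4: [0, 0, 0, 0]
R6 ← R6 − (15/32)·R4: [0, 0, 0, 0]
Echelon form has 4 nonzero rows, so rank(A) = 4.
Each nonzero row contributes one pivot column: 4 pivot columns.

4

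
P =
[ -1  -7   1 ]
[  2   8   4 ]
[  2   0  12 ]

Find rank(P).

2

Row reduce to echelon form.
R2 ← R2 + (2)·R1: [0, -6, 6]
R3 ← R3 + (2)·R1: [0, -14, 14]
R3 ← R3 − (7/3)·R2: [0, 0, 0]
Echelon form has 2 nonzero rows, so rank(P) = 2.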